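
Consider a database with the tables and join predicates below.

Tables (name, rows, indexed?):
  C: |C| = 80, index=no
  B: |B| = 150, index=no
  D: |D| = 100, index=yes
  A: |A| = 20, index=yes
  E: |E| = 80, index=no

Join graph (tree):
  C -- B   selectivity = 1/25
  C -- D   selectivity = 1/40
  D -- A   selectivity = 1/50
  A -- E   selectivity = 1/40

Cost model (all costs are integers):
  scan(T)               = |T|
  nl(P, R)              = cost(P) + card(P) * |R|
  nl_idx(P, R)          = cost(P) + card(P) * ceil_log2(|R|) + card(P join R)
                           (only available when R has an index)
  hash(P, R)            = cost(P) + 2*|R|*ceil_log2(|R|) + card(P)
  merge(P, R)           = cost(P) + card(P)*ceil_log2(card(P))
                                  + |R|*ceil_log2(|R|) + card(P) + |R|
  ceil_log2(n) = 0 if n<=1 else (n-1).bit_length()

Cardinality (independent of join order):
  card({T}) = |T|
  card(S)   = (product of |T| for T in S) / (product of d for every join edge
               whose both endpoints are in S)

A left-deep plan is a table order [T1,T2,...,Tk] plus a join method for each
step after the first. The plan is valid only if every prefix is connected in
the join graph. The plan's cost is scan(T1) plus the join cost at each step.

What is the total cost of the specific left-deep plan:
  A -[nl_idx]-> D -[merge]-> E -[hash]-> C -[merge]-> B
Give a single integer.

5110

step 1: scan A: cost=20, card=20
step 2: join D via nl_idx
    card(P join D) = 20*100/(50) = 40
    cost = 20 + 20*7 + 40 = 200
step 3: join E via merge
    card(P join E) = 40*80/(40) = 80
    cost = 200 + 40*6 + 80*7 + 40 + 80 = 1120
step 4: join C via hash
    card(P join C) = 80*80/(40) = 160
    cost = 1120 + 2*80*7 + 80 = 2320
step 5: join B via merge
    card(P join B) = 160*150/(25) = 960
    cost = 2320 + 160*8 + 150*8 + 160 + 150 = 5110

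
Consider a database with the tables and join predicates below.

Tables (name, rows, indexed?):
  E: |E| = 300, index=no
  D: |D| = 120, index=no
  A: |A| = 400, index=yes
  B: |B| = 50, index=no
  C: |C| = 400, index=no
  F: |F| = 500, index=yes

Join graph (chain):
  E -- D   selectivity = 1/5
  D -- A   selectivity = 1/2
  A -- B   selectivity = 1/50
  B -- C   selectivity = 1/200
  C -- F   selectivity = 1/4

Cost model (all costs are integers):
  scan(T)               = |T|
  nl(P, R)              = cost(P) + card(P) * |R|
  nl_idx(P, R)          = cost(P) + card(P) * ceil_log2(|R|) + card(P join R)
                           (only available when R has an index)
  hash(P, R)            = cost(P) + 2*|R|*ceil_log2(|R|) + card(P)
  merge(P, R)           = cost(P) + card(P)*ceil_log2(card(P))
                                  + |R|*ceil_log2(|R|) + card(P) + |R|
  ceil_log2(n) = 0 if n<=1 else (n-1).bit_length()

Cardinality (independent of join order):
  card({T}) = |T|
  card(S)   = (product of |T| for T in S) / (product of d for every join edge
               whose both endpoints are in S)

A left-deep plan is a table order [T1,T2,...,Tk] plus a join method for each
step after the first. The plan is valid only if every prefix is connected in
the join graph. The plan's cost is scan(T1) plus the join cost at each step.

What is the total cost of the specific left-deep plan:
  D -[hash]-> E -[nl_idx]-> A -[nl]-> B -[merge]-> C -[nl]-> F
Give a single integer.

step 1: scan D: cost=120, card=120
step 2: join E via hash
    card(P join E) = 120*300/(5) = 7200
    cost = 120 + 2*300*9 + 120 = 5640
step 3: join A via nl_idx
    card(P join A) = 7200*400/(2) = 1440000
    cost = 5640 + 7200*9 + 1440000 = 1510440
step 4: join B via nl
    card(P join B) = 1440000*50/(50) = 1440000
    cost = 1510440 + 1440000*50 = 73510440
step 5: join C via merge
    card(P join C) = 1440000*400/(200) = 2880000
    cost = 73510440 + 1440000*21 + 400*9 + 1440000 + 400 = 105194440
step 6: join F via nl
    card(P join F) = 2880000*500/(4) = 360000000
    cost = 105194440 + 2880000*500 = 1545194440

1545194440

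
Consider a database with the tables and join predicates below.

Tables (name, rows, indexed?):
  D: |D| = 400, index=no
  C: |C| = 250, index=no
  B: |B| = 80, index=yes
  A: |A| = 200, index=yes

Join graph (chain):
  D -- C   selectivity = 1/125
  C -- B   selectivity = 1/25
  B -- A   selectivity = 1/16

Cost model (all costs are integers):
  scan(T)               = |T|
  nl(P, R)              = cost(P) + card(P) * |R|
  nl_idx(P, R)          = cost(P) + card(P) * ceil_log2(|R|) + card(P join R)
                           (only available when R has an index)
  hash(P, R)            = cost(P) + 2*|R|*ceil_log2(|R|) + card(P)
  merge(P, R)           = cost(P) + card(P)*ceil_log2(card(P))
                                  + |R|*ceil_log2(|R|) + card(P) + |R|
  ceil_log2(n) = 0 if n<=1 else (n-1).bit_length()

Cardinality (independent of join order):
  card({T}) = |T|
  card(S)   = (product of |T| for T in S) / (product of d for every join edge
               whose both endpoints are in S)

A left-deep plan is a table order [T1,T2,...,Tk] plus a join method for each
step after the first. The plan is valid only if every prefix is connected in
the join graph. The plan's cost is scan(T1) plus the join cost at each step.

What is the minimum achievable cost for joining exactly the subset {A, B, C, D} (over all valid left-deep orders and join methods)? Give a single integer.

12480

Selinger DP over subsets of {A,B,C,D}:
  {D}: scan cost=400, card=400
  {C}: scan cost=250, card=250
  {B}: scan cost=80, card=80
  {A}: scan cost=200, card=200
  {CD}: card=800; try (C,hash)→4800, (D,merge)→6500, (C,merge)→6650, (D,hash)→7700, (D,nl)→100250, (C,nl)→100400; best=4800 via (C,hash)
  {BC}: card=800; try (B,hash)→1620, (B,nl_idx)→2800, (C,merge)→2970, (B,merge)→3140, (C,hash)→4160, (C,nl)→20080 …(+1); best=1620 via (B,hash)
  {AB}: card=1000; try (B,hash)→1520, (A,nl_idx)→1720, (A,merge)→2520, (B,nl_idx)→2600, (B,merge)→2640, (A,hash)→3360 …(+2); best=1520 via (B,hash)
  {BCD}: card=2560; try (B,hash)→6720, (D,hash)→9620, (B,nl_idx)→12960, (B,merge)→14240, (D,merge)→14420, (B,nl)→68800 …(+1); best=6720 via (B,hash)
  {ABC}: card=10000; try (A,hash)→5620, (C,hash)→6520, (A,merge)→12220, (C,merge)→14770, (A,nl_idx)→18020, (A,nl)→161620 …(+1); best=5620 via (A,hash)
  {ABCD}: card=32000; try (A,hash)→12480, (D,hash)→22820, (A,merge)→41800, (A,nl_idx)→59200, (D,merge)→159620, (A,nl)→518720 …(+1); best=12480 via (A,hash)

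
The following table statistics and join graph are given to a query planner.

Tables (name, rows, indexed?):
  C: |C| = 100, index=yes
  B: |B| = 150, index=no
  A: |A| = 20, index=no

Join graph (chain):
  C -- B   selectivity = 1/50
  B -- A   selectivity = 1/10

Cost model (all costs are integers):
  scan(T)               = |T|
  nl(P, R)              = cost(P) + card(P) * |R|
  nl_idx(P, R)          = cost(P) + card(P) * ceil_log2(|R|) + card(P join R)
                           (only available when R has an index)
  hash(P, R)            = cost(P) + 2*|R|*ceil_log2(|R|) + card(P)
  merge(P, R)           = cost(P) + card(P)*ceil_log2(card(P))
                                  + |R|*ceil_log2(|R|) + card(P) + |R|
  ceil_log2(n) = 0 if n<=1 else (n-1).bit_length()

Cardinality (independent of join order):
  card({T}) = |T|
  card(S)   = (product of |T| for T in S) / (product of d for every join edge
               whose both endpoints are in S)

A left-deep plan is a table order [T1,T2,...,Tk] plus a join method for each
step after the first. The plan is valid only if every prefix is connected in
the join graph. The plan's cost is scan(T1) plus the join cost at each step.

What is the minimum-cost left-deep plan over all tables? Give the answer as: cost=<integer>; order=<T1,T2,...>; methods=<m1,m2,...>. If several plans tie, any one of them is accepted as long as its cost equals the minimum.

Selinger DP (subsets sized 1..n):
  {C}: scan cost=100, card=100
  {B}: scan cost=150, card=150
  {A}: scan cost=20, card=20
  {BC}: card=300; try (C,nl_idx)→1500, (C,hash)→1700, (B,merge)→2250, (C,merge)→2300, (B,hash)→2600, (B,nl)→15100 …(+1); best=1500 via (C,nl_idx)
  {AB}: card=300; try (A,hash)→500, (B,merge)→1490, (A,merge)→1620, (B,hash)→2440, (B,nl)→3020, (A,nl)→3150; best=500 via (A,hash)
  {ABC}: card=600; try (A,hash)→2000, (C,hash)→2200, (C,nl_idx)→3200, (C,merge)→4300, (A,merge)→4620, (A,nl)→7500 …(+1); best=2000 via (A,hash)

cost=2000; order=B,C,A; methods=nl_idx,hash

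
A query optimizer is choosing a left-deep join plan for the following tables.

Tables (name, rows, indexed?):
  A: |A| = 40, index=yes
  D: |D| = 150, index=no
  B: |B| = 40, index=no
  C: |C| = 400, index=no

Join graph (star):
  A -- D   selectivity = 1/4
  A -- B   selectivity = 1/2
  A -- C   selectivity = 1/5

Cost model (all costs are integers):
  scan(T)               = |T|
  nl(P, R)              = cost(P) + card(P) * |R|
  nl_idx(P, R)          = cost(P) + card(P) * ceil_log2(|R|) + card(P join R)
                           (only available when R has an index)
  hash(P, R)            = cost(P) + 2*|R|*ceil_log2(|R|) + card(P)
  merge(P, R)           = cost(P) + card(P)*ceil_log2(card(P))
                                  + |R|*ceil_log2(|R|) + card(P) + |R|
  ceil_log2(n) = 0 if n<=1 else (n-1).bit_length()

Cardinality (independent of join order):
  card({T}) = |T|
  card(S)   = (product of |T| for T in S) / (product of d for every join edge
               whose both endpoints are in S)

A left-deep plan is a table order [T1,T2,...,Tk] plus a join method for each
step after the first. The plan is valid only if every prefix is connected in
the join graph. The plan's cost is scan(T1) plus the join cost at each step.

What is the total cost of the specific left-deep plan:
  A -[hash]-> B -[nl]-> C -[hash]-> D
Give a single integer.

386960

step 1: scan A: cost=40, card=40
step 2: join B via hash
    card(P join B) = 40*40/(2) = 800
    cost = 40 + 2*40*6 + 40 = 560
step 3: join C via nl
    card(P join C) = 800*400/(5) = 64000
    cost = 560 + 800*400 = 320560
step 4: join D via hash
    card(P join D) = 64000*150/(4) = 2400000
    cost = 320560 + 2*150*8 + 64000 = 386960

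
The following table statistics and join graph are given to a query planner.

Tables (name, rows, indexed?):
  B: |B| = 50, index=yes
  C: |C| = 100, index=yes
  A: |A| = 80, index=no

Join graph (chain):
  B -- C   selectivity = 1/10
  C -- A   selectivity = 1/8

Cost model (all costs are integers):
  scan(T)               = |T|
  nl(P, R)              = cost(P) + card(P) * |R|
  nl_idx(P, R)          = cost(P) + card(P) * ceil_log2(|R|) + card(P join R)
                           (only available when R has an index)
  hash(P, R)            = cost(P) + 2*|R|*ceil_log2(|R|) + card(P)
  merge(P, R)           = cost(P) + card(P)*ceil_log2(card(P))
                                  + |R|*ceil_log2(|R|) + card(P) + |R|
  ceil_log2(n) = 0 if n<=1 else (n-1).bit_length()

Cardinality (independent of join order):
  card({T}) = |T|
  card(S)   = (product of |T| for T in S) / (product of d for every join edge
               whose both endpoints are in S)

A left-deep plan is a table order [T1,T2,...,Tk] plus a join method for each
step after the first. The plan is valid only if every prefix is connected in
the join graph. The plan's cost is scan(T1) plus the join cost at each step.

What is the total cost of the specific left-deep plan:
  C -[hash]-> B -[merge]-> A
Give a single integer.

step 1: scan C: cost=100, card=100
step 2: join B via hash
    card(P join B) = 100*50/(10) = 500
    cost = 100 + 2*50*6 + 100 = 800
step 3: join A via merge
    card(P join A) = 500*80/(8) = 5000
    cost = 800 + 500*9 + 80*7 + 500 + 80 = 6440

6440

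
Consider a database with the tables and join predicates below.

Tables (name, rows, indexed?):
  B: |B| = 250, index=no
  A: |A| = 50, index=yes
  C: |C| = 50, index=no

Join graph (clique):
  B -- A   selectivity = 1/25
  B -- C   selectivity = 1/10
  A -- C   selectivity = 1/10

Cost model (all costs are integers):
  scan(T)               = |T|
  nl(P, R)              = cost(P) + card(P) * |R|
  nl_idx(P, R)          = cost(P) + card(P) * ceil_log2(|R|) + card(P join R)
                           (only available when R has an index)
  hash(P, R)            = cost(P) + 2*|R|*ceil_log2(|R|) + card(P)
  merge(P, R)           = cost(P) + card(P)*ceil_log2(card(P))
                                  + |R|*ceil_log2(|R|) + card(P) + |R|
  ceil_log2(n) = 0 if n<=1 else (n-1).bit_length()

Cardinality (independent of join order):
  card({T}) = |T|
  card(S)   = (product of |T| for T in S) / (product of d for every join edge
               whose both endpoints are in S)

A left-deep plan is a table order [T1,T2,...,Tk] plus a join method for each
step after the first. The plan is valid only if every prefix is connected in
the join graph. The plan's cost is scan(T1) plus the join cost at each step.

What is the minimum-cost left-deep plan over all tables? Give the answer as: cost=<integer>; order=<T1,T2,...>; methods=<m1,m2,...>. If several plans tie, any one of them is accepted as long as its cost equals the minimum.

Selinger DP (subsets sized 1..n):
  {B}: scan cost=250, card=250
  {A}: scan cost=50, card=50
  {C}: scan cost=50, card=50
  {AB}: card=500; try (A,hash)→1100, (A,nl_idx)→2250, (B,merge)→2650, (A,merge)→2850, (B,hash)→4100, (B,nl)→12550 …(+1); best=1100 via (A,hash)
  {BC}: card=1250; try (C,hash)→1100, (B,merge)→2650, (C,merge)→2850, (B,hash)→4100, (B,nl)→12550, (C,nl)→12750; best=1100 via (C,hash)
  {AC}: card=250; try (A,nl_idx)→600, (C,hash)→700, (A,hash)→700, (C,merge)→750, (A,merge)→750, (C,nl)→2550 …(+1); best=600 via (A,nl_idx)
  {ABC}: card=250; try (C,hash)→2200, (A,hash)→2950, (B,hash)→4850, (B,merge)→5100, (C,merge)→6450, (A,nl_idx)→8850 …(+4); best=2200 via (C,hash)

cost=2200; order=B,A,C; methods=hash,hash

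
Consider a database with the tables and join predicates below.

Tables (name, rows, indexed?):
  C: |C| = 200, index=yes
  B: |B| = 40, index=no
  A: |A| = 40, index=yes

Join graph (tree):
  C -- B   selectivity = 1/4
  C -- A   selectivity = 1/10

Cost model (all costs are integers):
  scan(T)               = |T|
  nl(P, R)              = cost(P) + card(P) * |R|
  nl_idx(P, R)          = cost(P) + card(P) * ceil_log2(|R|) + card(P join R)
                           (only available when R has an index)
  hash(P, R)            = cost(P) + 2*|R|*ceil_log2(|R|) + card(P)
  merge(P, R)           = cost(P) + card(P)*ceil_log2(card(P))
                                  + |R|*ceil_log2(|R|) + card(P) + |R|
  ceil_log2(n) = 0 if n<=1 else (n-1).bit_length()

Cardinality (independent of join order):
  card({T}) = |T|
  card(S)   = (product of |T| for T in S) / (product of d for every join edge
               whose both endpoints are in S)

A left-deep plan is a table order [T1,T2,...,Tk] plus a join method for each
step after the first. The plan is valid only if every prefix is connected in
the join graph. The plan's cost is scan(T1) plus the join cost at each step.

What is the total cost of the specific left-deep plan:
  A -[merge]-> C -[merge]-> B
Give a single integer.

11200

step 1: scan A: cost=40, card=40
step 2: join C via merge
    card(P join C) = 40*200/(10) = 800
    cost = 40 + 40*6 + 200*8 + 40 + 200 = 2120
step 3: join B via merge
    card(P join B) = 800*40/(4) = 8000
    cost = 2120 + 800*10 + 40*6 + 800 + 40 = 11200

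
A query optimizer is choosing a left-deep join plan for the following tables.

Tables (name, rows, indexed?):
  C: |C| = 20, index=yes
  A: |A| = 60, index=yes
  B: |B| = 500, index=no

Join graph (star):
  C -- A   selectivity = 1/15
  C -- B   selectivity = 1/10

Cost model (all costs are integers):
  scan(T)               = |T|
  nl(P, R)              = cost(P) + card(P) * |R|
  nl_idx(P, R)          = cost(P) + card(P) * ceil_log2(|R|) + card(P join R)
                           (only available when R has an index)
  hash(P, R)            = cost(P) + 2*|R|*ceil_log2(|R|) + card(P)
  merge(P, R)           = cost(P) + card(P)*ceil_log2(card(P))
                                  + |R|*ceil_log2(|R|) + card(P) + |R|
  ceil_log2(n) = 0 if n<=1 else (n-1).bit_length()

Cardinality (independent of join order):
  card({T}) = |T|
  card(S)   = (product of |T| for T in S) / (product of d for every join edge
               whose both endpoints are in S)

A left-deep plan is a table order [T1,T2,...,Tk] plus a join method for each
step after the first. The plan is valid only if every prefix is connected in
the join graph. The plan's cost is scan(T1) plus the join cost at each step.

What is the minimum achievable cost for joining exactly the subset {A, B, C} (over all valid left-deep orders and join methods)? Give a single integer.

Selinger DP over subsets of {A,B,C}:
  {C}: scan cost=20, card=20
  {A}: scan cost=60, card=60
  {B}: scan cost=500, card=500
  {AC}: card=80; try (A,nl_idx)→220, (C,hash)→320, (C,nl_idx)→440, (A,merge)→560, (C,merge)→600, (A,hash)→760 …(+2); best=220 via (A,nl_idx)
  {BC}: card=1000; try (C,hash)→1200, (C,nl_idx)→4000, (B,merge)→5140, (C,merge)→5620, (B,hash)→9040, (B,nl)→10020 …(+1); best=1200 via (C,hash)
  {ABC}: card=4000; try (A,hash)→2920, (B,merge)→5860, (B,hash)→9300, (A,nl_idx)→11200, (A,merge)→12620, (B,nl)→40220 …(+1); best=2920 via (A,hash)

2920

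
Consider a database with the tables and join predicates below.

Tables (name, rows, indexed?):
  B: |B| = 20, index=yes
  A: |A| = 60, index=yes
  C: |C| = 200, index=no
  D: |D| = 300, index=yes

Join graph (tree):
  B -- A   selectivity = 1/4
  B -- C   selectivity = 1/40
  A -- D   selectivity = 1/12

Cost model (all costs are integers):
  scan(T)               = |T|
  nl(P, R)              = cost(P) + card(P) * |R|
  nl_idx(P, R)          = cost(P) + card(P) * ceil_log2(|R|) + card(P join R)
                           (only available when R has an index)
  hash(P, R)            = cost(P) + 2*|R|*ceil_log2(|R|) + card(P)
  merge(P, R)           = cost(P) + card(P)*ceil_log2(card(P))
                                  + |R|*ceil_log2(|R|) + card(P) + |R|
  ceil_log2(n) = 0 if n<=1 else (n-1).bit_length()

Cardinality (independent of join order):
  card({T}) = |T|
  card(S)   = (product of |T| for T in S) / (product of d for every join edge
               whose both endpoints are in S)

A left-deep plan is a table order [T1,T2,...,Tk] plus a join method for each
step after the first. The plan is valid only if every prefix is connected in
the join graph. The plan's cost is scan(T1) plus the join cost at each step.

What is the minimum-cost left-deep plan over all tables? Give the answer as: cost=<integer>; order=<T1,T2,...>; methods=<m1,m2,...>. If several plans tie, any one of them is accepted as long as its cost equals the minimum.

cost=8320; order=C,B,A,D; methods=hash,hash,hash

Selinger DP (subsets sized 1..n):
  {B}: scan cost=20, card=20
  {A}: scan cost=60, card=60
  {C}: scan cost=200, card=200
  {D}: scan cost=300, card=300
  {AB}: card=300; try (B,hash)→320, (A,nl_idx)→440, (A,merge)→560, (B,merge)→600, (B,nl_idx)→660, (A,hash)→760 …(+2); best=320 via (B,hash)
  {BC}: card=100; try (B,hash)→600, (B,nl_idx)→1300, (C,merge)→1940, (B,merge)→2120, (C,hash)→3240, (C,nl)→4020 …(+1); best=600 via (B,hash)
  {AD}: card=1500; try (A,hash)→1320, (D,nl_idx)→2100, (D,merge)→3480, (A,nl_idx)→3600, (A,merge)→3720, (D,hash)→5520 …(+2); best=1320 via (A,hash)
  {ABC}: card=1500; try (A,hash)→1420, (A,merge)→1820, (A,nl_idx)→2700, (C,hash)→3820, (C,merge)→5120, (A,nl)→6600 …(+1); best=1420 via (A,hash)
  {ABD}: card=7500; try (B,hash)→3020, (D,hash)→6020, (D,merge)→6320, (D,nl_idx)→10520, (B,nl_idx)→16320, (B,merge)→19440 …(+2); best=3020 via (B,hash)
  {ABCD}: card=37500; try (D,hash)→8320, (C,hash)→13720, (D,merge)→22420, (D,nl_idx)→52420, (C,merge)→109820, (D,nl)→451420 …(+1); best=8320 via (D,hash)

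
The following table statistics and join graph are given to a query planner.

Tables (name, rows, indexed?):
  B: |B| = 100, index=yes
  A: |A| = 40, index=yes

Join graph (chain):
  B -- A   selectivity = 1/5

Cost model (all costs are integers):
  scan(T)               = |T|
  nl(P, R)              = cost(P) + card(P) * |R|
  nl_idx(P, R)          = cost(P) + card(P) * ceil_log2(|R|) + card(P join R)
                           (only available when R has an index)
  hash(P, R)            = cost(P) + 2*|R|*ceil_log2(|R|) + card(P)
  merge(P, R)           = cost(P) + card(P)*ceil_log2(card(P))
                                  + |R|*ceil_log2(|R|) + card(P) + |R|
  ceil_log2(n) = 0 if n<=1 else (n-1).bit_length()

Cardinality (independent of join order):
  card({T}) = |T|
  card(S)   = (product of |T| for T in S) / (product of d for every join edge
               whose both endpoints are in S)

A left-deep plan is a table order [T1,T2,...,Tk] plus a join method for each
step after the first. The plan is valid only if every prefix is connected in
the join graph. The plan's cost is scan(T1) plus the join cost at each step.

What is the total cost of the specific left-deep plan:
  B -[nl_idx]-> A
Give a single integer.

step 1: scan B: cost=100, card=100
step 2: join A via nl_idx
    card(P join A) = 100*40/(5) = 800
    cost = 100 + 100*6 + 800 = 1500

1500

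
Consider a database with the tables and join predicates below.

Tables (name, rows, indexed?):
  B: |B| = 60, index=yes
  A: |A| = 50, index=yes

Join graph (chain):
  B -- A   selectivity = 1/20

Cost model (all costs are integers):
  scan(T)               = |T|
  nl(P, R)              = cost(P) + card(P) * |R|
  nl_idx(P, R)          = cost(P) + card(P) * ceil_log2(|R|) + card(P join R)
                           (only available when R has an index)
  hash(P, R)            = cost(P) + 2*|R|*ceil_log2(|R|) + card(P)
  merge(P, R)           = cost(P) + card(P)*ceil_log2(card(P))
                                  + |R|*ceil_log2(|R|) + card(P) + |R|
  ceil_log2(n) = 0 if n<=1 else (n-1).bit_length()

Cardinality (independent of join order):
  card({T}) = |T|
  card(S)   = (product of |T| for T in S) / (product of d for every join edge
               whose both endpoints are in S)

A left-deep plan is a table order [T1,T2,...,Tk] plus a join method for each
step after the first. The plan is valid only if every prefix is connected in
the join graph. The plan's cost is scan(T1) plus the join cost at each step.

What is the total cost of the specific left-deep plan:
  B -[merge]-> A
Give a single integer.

830

step 1: scan B: cost=60, card=60
step 2: join A via merge
    card(P join A) = 60*50/(20) = 150
    cost = 60 + 60*6 + 50*6 + 60 + 50 = 830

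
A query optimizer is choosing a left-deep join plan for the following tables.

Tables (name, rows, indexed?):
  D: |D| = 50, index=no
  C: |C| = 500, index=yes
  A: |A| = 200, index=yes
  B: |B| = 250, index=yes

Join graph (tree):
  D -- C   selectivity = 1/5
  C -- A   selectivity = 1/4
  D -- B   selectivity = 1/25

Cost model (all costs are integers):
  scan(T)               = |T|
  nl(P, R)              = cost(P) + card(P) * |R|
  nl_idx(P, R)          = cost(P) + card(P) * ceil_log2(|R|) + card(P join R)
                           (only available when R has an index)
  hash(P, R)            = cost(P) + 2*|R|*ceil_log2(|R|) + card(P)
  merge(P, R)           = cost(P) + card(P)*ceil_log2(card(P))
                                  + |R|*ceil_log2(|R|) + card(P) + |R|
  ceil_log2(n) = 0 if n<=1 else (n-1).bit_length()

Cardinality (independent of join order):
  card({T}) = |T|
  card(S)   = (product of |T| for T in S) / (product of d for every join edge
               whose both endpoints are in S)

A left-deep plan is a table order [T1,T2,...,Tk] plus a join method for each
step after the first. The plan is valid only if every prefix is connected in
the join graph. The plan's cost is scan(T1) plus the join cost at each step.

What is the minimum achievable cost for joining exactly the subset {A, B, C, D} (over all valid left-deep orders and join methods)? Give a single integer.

Selinger DP over subsets of {A,B,C,D}:
  {D}: scan cost=50, card=50
  {C}: scan cost=500, card=500
  {A}: scan cost=200, card=200
  {B}: scan cost=250, card=250
  {CD}: card=5000; try (D,hash)→1600, (C,merge)→5400, (C,nl_idx)→5500, (D,merge)→5850, (C,hash)→9100, (C,nl)→25050 …(+1); best=1600 via (D,hash)
  {BD}: card=500; try (B,nl_idx)→950, (D,hash)→1100, (B,merge)→2650, (D,merge)→2850, (B,hash)→4100, (B,nl)→12550 …(+1); best=950 via (B,nl_idx)
  {AC}: card=25000; try (A,hash)→4200, (C,merge)→7000, (A,merge)→7300, (C,hash)→9400, (C,nl_idx)→27000, (A,nl_idx)→29500 …(+2); best=4200 via (A,hash)
  {ACD}: card=250000; try (A,hash)→9800, (D,hash)→29800, (A,merge)→73400, (A,nl_idx)→291600, (D,merge)→404550, (A,nl)→1001600 …(+1); best=9800 via (A,hash)
  {BCD}: card=50000; try (C,hash)→10450, (B,hash)→10600, (C,merge)→10950, (C,nl_idx)→55450, (B,merge)→73850, (B,nl_idx)→91600 …(+2); best=10450 via (C,hash)
  {ABCD}: card=2500000; try (A,hash)→63650, (B,hash)→263800, (A,merge)→862250, (A,nl_idx)→2910450, (B,nl_idx)→4509800, (B,merge)→4762050 …(+2); best=63650 via (A,hash)

63650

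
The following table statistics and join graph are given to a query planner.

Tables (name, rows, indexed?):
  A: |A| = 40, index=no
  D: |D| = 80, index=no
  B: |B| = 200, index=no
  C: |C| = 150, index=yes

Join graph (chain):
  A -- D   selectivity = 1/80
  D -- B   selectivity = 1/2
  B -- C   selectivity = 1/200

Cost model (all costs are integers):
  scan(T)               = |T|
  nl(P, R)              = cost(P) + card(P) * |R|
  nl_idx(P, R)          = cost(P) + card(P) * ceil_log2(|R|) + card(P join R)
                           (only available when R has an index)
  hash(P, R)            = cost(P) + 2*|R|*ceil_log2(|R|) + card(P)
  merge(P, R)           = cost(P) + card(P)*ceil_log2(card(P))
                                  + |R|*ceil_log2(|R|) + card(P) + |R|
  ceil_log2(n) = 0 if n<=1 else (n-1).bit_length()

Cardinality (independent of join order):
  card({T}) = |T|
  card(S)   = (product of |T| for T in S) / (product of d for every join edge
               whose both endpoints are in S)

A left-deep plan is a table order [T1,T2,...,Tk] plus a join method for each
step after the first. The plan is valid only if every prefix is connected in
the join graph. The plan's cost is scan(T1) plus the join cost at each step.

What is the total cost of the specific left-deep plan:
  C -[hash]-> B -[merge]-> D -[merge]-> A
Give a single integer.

step 1: scan C: cost=150, card=150
step 2: join B via hash
    card(P join B) = 150*200/(200) = 150
    cost = 150 + 2*200*8 + 150 = 3500
step 3: join D via merge
    card(P join D) = 150*80/(2) = 6000
    cost = 3500 + 150*8 + 80*7 + 150 + 80 = 5490
step 4: join A via merge
    card(P join A) = 6000*40/(80) = 3000
    cost = 5490 + 6000*13 + 40*6 + 6000 + 40 = 89770

89770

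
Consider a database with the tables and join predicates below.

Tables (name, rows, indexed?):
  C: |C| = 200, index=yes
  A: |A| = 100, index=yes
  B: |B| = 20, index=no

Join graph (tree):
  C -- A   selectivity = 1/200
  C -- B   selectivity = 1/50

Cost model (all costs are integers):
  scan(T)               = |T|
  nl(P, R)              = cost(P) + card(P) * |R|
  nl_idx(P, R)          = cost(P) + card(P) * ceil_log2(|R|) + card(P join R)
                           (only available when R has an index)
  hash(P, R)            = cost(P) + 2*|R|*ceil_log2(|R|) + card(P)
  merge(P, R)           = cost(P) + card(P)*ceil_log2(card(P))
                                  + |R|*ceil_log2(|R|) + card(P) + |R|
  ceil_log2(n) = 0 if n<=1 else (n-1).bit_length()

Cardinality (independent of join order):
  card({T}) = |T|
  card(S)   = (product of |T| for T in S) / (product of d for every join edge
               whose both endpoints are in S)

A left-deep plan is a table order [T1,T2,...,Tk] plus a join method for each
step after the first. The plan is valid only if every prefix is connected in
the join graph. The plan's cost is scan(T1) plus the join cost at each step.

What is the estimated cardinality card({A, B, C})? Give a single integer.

40

Tables in S: A(100), B(20), C(200)
Edges inside S: C-A(d=200), C-B(d=50)
numerator = 100 * 20 * 200 = 400000
denominator = 200 * 50 = 10000
card(S) = 400000 / 10000 = 40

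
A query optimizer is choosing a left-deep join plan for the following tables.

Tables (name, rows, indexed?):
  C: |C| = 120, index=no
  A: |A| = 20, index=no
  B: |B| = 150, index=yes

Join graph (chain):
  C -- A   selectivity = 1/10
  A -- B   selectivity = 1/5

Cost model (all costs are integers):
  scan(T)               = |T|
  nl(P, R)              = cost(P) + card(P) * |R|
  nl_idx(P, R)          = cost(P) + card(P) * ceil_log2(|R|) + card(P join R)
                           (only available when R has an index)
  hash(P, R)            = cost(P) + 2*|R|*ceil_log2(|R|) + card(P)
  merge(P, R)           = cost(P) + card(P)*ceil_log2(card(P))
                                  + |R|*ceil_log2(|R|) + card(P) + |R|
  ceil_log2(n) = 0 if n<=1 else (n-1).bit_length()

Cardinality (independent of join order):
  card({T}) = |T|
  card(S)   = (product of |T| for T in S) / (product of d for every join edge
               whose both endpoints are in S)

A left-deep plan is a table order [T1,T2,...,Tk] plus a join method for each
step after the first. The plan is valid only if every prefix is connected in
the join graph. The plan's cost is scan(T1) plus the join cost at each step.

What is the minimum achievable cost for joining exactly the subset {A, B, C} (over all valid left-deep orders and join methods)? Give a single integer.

2780

Selinger DP over subsets of {A,B,C}:
  {C}: scan cost=120, card=120
  {A}: scan cost=20, card=20
  {B}: scan cost=150, card=150
  {AC}: card=240; try (A,hash)→440, (C,merge)→1100, (A,merge)→1200, (C,hash)→1720, (C,nl)→2420, (A,nl)→2520; best=440 via (A,hash)
  {AB}: card=600; try (A,hash)→500, (B,nl_idx)→780, (B,merge)→1490, (A,merge)→1620, (B,hash)→2440, (B,nl)→3020 …(+1); best=500 via (A,hash)
  {ABC}: card=7200; try (C,hash)→2780, (B,hash)→3080, (B,merge)→3950, (C,merge)→8060, (B,nl_idx)→9560, (B,nl)→36440 …(+1); best=2780 via (C,hash)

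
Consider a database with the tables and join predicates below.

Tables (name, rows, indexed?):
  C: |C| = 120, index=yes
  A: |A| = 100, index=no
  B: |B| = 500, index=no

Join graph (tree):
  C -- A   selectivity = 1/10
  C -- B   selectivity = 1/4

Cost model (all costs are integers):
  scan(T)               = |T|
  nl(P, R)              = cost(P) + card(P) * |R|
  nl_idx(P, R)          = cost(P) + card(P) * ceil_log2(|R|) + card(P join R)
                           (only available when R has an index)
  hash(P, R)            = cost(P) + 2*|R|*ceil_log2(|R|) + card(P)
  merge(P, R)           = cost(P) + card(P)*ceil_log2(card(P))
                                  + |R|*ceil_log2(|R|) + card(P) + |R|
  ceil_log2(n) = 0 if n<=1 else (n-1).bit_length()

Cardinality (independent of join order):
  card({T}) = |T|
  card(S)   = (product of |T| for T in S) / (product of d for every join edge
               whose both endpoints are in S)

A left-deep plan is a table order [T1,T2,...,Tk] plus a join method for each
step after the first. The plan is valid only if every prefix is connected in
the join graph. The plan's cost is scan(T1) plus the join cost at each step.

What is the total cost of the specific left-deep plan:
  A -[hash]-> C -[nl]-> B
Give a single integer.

601880

step 1: scan A: cost=100, card=100
step 2: join C via hash
    card(P join C) = 100*120/(10) = 1200
    cost = 100 + 2*120*7 + 100 = 1880
step 3: join B via nl
    card(P join B) = 1200*500/(4) = 150000
    cost = 1880 + 1200*500 = 601880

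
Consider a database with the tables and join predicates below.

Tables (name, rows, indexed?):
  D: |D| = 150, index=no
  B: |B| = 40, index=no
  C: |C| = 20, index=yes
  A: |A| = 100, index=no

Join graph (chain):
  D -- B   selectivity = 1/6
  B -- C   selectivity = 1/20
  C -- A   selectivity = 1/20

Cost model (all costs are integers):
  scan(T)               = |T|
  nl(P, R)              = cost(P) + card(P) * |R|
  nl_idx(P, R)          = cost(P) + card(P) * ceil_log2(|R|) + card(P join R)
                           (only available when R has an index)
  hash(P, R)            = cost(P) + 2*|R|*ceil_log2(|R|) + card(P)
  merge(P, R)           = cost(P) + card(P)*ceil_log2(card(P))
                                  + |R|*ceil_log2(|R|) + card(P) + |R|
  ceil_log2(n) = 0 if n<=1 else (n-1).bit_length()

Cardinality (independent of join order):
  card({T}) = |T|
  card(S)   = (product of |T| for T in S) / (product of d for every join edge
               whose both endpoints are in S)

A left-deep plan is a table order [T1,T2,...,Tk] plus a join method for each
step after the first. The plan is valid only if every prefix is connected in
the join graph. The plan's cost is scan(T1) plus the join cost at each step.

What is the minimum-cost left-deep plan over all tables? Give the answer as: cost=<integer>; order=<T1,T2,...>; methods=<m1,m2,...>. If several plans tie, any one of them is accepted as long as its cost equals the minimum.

cost=3580; order=A,C,B,D; methods=hash,hash,hash

Selinger DP (subsets sized 1..n):
  {D}: scan cost=150, card=150
  {B}: scan cost=40, card=40
  {C}: scan cost=20, card=20
  {A}: scan cost=100, card=100
  {BD}: card=1000; try (B,hash)→780, (D,merge)→1670, (B,merge)→1780, (D,hash)→2480, (D,nl)→6040, (B,nl)→6150; best=780 via (B,hash)
  {BC}: card=40; try (C,hash)→280, (C,nl_idx)→280, (B,merge)→420, (C,merge)→440, (B,hash)→520, (B,nl)→820 …(+1); best=280 via (C,hash)
  {AC}: card=100; try (C,hash)→400, (C,nl_idx)→700, (A,merge)→940, (C,merge)→1020, (A,hash)→1440, (A,nl)→2020 …(+1); best=400 via (C,hash)
  {BCD}: card=1000; try (D,merge)→1910, (C,hash)→1980, (D,hash)→2720, (D,nl)→6280, (C,nl_idx)→6780, (C,merge)→11900 …(+1); best=1910 via (D,merge)
  {ABC}: card=200; try (B,hash)→980, (A,merge)→1360, (B,merge)→1480, (A,hash)→1720, (A,nl)→4280, (B,nl)→4400; best=980 via (B,hash)
  {ABCD}: card=5000; try (D,hash)→3580, (D,merge)→4130, (A,hash)→4310, (A,merge)→13710, (D,nl)→30980, (A,nl)→101910; best=3580 via (D,hash)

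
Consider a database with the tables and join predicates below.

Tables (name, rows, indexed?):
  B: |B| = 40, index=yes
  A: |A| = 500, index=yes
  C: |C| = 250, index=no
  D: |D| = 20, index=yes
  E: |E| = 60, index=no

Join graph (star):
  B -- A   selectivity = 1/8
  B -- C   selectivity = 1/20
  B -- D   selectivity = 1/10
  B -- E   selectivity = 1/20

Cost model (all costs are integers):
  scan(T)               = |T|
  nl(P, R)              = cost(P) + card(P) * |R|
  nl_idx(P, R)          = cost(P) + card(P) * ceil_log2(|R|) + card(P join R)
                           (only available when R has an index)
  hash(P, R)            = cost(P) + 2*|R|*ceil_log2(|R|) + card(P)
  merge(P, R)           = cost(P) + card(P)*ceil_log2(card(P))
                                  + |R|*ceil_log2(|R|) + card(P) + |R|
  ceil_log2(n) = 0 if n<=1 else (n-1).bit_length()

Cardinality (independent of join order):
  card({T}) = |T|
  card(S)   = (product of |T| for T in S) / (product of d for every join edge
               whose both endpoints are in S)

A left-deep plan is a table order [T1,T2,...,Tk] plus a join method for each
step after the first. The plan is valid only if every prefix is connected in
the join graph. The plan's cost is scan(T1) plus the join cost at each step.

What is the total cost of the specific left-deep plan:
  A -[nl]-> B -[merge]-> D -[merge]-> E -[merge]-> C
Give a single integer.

350790

step 1: scan A: cost=500, card=500
step 2: join B via nl
    card(P join B) = 500*40/(8) = 2500
    cost = 500 + 500*40 = 20500
step 3: join D via merge
    card(P join D) = 2500*20/(10) = 5000
    cost = 20500 + 2500*12 + 20*5 + 2500 + 20 = 53120
step 4: join E via merge
    card(P join E) = 5000*60/(20) = 15000
    cost = 53120 + 5000*13 + 60*6 + 5000 + 60 = 123540
step 5: join C via merge
    card(P join C) = 15000*250/(20) = 187500
    cost = 123540 + 15000*14 + 250*8 + 15000 + 250 = 350790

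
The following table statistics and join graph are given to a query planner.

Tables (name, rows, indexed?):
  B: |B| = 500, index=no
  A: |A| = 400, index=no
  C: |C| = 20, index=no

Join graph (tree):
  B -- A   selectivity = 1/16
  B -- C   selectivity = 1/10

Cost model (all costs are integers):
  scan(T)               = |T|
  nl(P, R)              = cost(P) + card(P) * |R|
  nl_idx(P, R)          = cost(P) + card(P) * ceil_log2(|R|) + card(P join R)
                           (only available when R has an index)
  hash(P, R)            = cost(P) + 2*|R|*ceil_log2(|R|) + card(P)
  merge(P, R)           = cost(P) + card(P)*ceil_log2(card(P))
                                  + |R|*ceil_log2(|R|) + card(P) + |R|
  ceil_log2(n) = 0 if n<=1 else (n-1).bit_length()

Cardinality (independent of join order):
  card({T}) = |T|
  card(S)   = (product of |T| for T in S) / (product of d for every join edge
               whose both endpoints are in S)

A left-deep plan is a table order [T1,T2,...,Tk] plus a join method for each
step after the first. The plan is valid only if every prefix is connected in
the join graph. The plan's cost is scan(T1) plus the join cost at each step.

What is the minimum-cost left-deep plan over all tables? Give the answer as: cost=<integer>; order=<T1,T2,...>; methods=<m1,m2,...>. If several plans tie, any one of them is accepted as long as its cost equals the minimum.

cost=9400; order=B,C,A; methods=hash,hash

Selinger DP (subsets sized 1..n):
  {B}: scan cost=500, card=500
  {A}: scan cost=400, card=400
  {C}: scan cost=20, card=20
  {AB}: card=12500; try (A,hash)→8200, (B,merge)→9400, (A,merge)→9500, (B,hash)→9800, (B,nl)→200400, (A,nl)→200500; best=8200 via (A,hash)
  {BC}: card=1000; try (C,hash)→1200, (B,merge)→5140, (C,merge)→5620, (B,hash)→9040, (B,nl)→10020, (C,nl)→10500; best=1200 via (C,hash)
  {ABC}: card=25000; try (A,hash)→9400, (A,merge)→16200, (C,hash)→20900, (C,merge)→195820, (C,nl)→258200, (A,nl)→401200; best=9400 via (A,hash)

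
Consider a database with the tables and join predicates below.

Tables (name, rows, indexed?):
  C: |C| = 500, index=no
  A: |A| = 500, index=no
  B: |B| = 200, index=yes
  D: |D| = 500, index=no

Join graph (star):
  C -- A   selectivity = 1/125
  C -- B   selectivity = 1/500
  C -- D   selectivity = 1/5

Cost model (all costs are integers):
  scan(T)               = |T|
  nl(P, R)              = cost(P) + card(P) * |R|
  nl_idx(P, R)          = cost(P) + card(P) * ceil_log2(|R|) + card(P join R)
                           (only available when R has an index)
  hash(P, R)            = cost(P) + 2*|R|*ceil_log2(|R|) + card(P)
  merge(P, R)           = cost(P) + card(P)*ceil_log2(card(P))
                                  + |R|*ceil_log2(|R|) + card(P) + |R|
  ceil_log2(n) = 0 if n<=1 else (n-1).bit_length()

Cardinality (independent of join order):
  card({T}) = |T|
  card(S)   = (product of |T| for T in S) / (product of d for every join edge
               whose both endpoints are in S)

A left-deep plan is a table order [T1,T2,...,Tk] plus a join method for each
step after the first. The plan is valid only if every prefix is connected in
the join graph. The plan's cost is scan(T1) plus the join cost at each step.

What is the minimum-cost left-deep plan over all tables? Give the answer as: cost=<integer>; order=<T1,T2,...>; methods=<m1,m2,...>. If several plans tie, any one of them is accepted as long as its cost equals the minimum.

Selinger DP (subsets sized 1..n):
  {C}: scan cost=500, card=500
  {A}: scan cost=500, card=500
  {B}: scan cost=200, card=200
  {D}: scan cost=500, card=500
  {AC}: card=2000; try (C,hash)→10000, (A,hash)→10000, (C,merge)→10500, (A,merge)→10500, (C,nl)→250500, (A,nl)→250500; best=10000 via (C,hash)
  {BC}: card=200; try (B,hash)→4200, (B,nl_idx)→4700, (C,merge)→7000, (B,merge)→7300, (C,hash)→9400, (C,nl)→100200 …(+1); best=4200 via (B,hash)
  {CD}: card=50000; try (D,hash)→10000, (C,hash)→10000, (D,merge)→10500, (C,merge)→10500, (D,nl)→250500, (C,nl)→250500; best=10000 via (D,hash)
  {ABC}: card=800; try (A,merge)→11000, (A,hash)→13400, (B,hash)→15200, (B,nl_idx)→26800, (B,merge)→35800, (A,nl)→104200 …(+1); best=11000 via (A,merge)
  {ACD}: card=200000; try (D,hash)→21000, (D,merge)→39000, (A,hash)→69000, (A,merge)→865000, (D,nl)→1010000, (A,nl)→25010000; best=21000 via (D,hash)
  {BCD}: card=20000; try (D,merge)→11000, (D,hash)→13400, (B,hash)→63200, (D,nl)→104200, (B,nl_idx)→430000, (B,merge)→861800 …(+1); best=11000 via (D,merge)
  {ABCD}: card=80000; try (D,hash)→20800, (D,merge)→24800, (A,hash)→40000, (B,hash)→224200, (A,merge)→336000, (D,nl)→411000 …(+4); best=20800 via (D,hash)

cost=20800; order=C,B,A,D; methods=hash,merge,hash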